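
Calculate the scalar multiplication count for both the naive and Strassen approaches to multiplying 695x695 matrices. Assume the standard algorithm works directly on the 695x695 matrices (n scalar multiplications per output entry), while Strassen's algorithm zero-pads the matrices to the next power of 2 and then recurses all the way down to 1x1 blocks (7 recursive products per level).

Matrix multiplication for 695x695 matrices:

Strassen's algorithm requires power-of-2 dimensions. Pad 695x695 to 1024x1024 (next power of 2).

Standard algorithm: 695^3 = 335702375 multiplications
Strassen's algorithm: 7^(log2(1024)) = 7^10 = 282475249 multiplications
Savings: 335702375 - 282475249 = 53227126 multiplications

Standard: 335702375 multiplications (695^3). Strassen: 282475249 multiplications (7^10, after padding to 1024x1024). Strassen reduces 8 recursive multiplications to 7 at each level.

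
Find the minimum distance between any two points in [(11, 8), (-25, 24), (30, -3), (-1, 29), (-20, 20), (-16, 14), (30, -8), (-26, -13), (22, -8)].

Computing all pairwise distances among 9 points:

d((11, 8), (-25, 24)) = 39.3954
d((11, 8), (30, -3)) = 21.9545
d((11, 8), (-1, 29)) = 24.1868
d((11, 8), (-20, 20)) = 33.2415
d((11, 8), (-16, 14)) = 27.6586
d((11, 8), (30, -8)) = 24.8395
d((11, 8), (-26, -13)) = 42.5441
d((11, 8), (22, -8)) = 19.4165
d((-25, 24), (30, -3)) = 61.2699
d((-25, 24), (-1, 29)) = 24.5153
d((-25, 24), (-20, 20)) = 6.4031
d((-25, 24), (-16, 14)) = 13.4536
d((-25, 24), (30, -8)) = 63.6318
d((-25, 24), (-26, -13)) = 37.0135
d((-25, 24), (22, -8)) = 56.8595
d((30, -3), (-1, 29)) = 44.5533
d((30, -3), (-20, 20)) = 55.0364
d((30, -3), (-16, 14)) = 49.0408
d((30, -3), (30, -8)) = 5.0 <-- minimum
d((30, -3), (-26, -13)) = 56.8859
d((30, -3), (22, -8)) = 9.434
d((-1, 29), (-20, 20)) = 21.0238
d((-1, 29), (-16, 14)) = 21.2132
d((-1, 29), (30, -8)) = 48.2701
d((-1, 29), (-26, -13)) = 48.8774
d((-1, 29), (22, -8)) = 43.566
d((-20, 20), (-16, 14)) = 7.2111
d((-20, 20), (30, -8)) = 57.3062
d((-20, 20), (-26, -13)) = 33.541
d((-20, 20), (22, -8)) = 50.4777
d((-16, 14), (30, -8)) = 50.9902
d((-16, 14), (-26, -13)) = 28.7924
d((-16, 14), (22, -8)) = 43.909
d((30, -8), (-26, -13)) = 56.2228
d((30, -8), (22, -8)) = 8.0
d((-26, -13), (22, -8)) = 48.2597

Closest pair: (30, -3) and (30, -8) with distance 5.0

The closest pair is (30, -3) and (30, -8) with Euclidean distance 5.0. For 9 points, brute-force pairwise comparison is shown above. For large n, the divide-and-conquer algorithm (sort by x, recurse on halves, check the dividing strip) achieves O(n log n).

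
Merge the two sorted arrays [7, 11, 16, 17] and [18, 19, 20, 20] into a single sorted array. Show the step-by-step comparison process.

Merging process:

Compare 7 vs 18: take 7 from left. Merged: [7]
Compare 11 vs 18: take 11 from left. Merged: [7, 11]
Compare 16 vs 18: take 16 from left. Merged: [7, 11, 16]
Compare 17 vs 18: take 17 from left. Merged: [7, 11, 16, 17]
Append remaining from right: [18, 19, 20, 20]. Merged: [7, 11, 16, 17, 18, 19, 20, 20]

Final merged array: [7, 11, 16, 17, 18, 19, 20, 20]
Total comparisons: 4

The merged array is [7, 11, 16, 17, 18, 19, 20, 20], requiring 4 comparisons. The merge step runs in O(n) time where n is the total number of elements.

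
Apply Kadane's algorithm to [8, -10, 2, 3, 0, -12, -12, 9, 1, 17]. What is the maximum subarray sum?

Using Kadane's algorithm on [8, -10, 2, 3, 0, -12, -12, 9, 1, 17]:

Scanning through the array:
Position 1 (value -10): max_ending_here = -2, max_so_far = 8
Position 2 (value 2): max_ending_here = 2, max_so_far = 8
Position 3 (value 3): max_ending_here = 5, max_so_far = 8
Position 4 (value 0): max_ending_here = 5, max_so_far = 8
Position 5 (value -12): max_ending_here = -7, max_so_far = 8
Position 6 (value -12): max_ending_here = -12, max_so_far = 8
Position 7 (value 9): max_ending_here = 9, max_so_far = 9
Position 8 (value 1): max_ending_here = 10, max_so_far = 10
Position 9 (value 17): max_ending_here = 27, max_so_far = 27

Maximum subarray: [9, 1, 17]
Maximum sum: 27

The maximum subarray is [9, 1, 17] with sum 27. This subarray runs from index 7 to index 9.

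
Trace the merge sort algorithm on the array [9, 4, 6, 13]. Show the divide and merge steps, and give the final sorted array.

Merge sort trace:

Split: [9, 4, 6, 13] -> [9, 4] and [6, 13]
  Split: [9, 4] -> [9] and [4]
  Merge: [9] + [4] -> [4, 9]
  Split: [6, 13] -> [6] and [13]
  Merge: [6] + [13] -> [6, 13]
Merge: [4, 9] + [6, 13] -> [4, 6, 9, 13]

Final sorted array: [4, 6, 9, 13]

The merge sort proceeds by recursively splitting the array and merging sorted halves.
After all merges, the sorted array is [4, 6, 9, 13].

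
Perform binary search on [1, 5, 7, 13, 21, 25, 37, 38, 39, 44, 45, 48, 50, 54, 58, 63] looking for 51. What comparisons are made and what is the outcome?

Binary search for 51 in [1, 5, 7, 13, 21, 25, 37, 38, 39, 44, 45, 48, 50, 54, 58, 63]:

lo=0, hi=15, mid=7, arr[mid]=38 -> 38 < 51, search right half
lo=8, hi=15, mid=11, arr[mid]=48 -> 48 < 51, search right half
lo=12, hi=15, mid=13, arr[mid]=54 -> 54 > 51, search left half
lo=12, hi=12, mid=12, arr[mid]=50 -> 50 < 51, search right half
lo=13 > hi=12, target 51 not found

Binary search determines that 51 is not in the array after 4 comparisons. The search space was exhausted without finding the target.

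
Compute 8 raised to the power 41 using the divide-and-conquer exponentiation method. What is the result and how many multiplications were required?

Computing 8^41 by squaring (build up from 8^1; each line after the first costs one multiplication):

8^1 = 8
8^2 = (8^1)^2 = 8^2 = 64
8^4 = (8^2)^2 = 64^2 = 4096
8^5 = 8 * 8^4 = 8 * 4096 = 32768
8^10 = (8^5)^2 = 32768^2 = 1073741824
8^20 = (8^10)^2 = 1073741824^2 = 1152921504606846976
8^40 = (8^20)^2 = 1152921504606846976^2 = 1329227995784915872903807060280344576
8^41 = 8 * 8^40 = 8 * 1329227995784915872903807060280344576 = 10633823966279326983230456482242756608

Result: 10633823966279326983230456482242756608
Multiplications needed: 7 (7 lines after 8^1)

8^41 = 10633823966279326983230456482242756608. Using exponentiation by squaring, this requires 7 multiplications. The key idea: if the exponent is even, square the half-power; if odd, multiply by the base once.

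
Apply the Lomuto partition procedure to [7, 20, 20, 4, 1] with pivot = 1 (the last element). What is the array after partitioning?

Lomuto partition with pivot = 1:

Initial array: [7, 20, 20, 4, 1]

arr[0]=7 > 1: no swap
arr[1]=20 > 1: no swap
arr[2]=20 > 1: no swap
arr[3]=4 > 1: no swap

Place pivot at position 0: [1, 20, 20, 4, 7]
Pivot position: 0

After partitioning with pivot 1, the array becomes [1, 20, 20, 4, 7]. The pivot is placed at index 0. All elements to the left of the pivot are <= 1, and all elements to the right are > 1.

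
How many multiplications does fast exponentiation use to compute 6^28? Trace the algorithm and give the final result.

Computing 6^28 by squaring (build up from 6^1; each line after the first costs one multiplication):

6^1 = 6
6^2 = (6^1)^2 = 6^2 = 36
6^3 = 6 * 6^2 = 6 * 36 = 216
6^6 = (6^3)^2 = 216^2 = 46656
6^7 = 6 * 6^6 = 6 * 46656 = 279936
6^14 = (6^7)^2 = 279936^2 = 78364164096
6^28 = (6^14)^2 = 78364164096^2 = 6140942214464815497216

Result: 6140942214464815497216
Multiplications needed: 6 (6 lines after 6^1)

6^28 = 6140942214464815497216. Using exponentiation by squaring, this requires 6 multiplications. The key idea: if the exponent is even, square the half-power; if odd, multiply by the base once.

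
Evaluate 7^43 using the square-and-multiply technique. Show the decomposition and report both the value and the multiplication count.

Computing 7^43 by squaring (build up from 7^1; each line after the first costs one multiplication):

7^1 = 7
7^2 = (7^1)^2 = 7^2 = 49
7^4 = (7^2)^2 = 49^2 = 2401
7^5 = 7 * 7^4 = 7 * 2401 = 16807
7^10 = (7^5)^2 = 16807^2 = 282475249
7^20 = (7^10)^2 = 282475249^2 = 79792266297612001
7^21 = 7 * 7^20 = 7 * 79792266297612001 = 558545864083284007
7^42 = (7^21)^2 = 558545864083284007^2 = 311973482284542371301330321821976049
7^43 = 7 * 7^42 = 7 * 311973482284542371301330321821976049 = 2183814375991796599109312252753832343

Result: 2183814375991796599109312252753832343
Multiplications needed: 8 (8 lines after 7^1)

7^43 = 2183814375991796599109312252753832343. Using exponentiation by squaring, this requires 8 multiplications. The key idea: if the exponent is even, square the half-power; if odd, multiply by the base once.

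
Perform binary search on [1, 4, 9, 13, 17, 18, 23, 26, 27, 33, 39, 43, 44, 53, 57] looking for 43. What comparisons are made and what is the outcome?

Binary search for 43 in [1, 4, 9, 13, 17, 18, 23, 26, 27, 33, 39, 43, 44, 53, 57]:

lo=0, hi=14, mid=7, arr[mid]=26 -> 26 < 43, search right half
lo=8, hi=14, mid=11, arr[mid]=43 -> Found target at index 11!

Binary search finds 43 at index 11 after 2 comparisons. The search repeatedly halves the search space by comparing with the middle element.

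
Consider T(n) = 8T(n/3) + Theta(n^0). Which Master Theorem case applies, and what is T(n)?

Master Theorem for T(n) = 8T(n/3) + O(n^0):

a = 8, b = 3, c = 0
log_b(a) = log_3(8) = 1.8928

Case 1: c = 0 < log_3(8) = 1.8928
T(n) = O(n^(log_3 8))

For T(n) = 8T(n/3) + O(n^0): log_3(8) = 1.8928. This is Case 1 of the Master Theorem (c < log_b(a), work dominated by leaves), giving O(n^(log_3 8)).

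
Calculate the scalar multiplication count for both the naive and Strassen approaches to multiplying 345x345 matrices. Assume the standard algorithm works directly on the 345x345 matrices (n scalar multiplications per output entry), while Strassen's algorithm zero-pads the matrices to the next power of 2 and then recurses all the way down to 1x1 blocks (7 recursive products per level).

Matrix multiplication for 345x345 matrices:

Strassen's algorithm requires power-of-2 dimensions. Pad 345x345 to 512x512 (next power of 2).

Standard algorithm: 345^3 = 41063625 multiplications
Strassen's algorithm: 7^(log2(512)) = 7^9 = 40353607 multiplications
Savings: 41063625 - 40353607 = 710018 multiplications

Standard: 41063625 multiplications (345^3). Strassen: 40353607 multiplications (7^9, after padding to 512x512). Strassen reduces 8 recursive multiplications to 7 at each level.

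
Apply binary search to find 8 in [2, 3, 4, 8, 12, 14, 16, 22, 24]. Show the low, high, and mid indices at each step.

Binary search for 8 in [2, 3, 4, 8, 12, 14, 16, 22, 24]:

lo=0, hi=8, mid=4, arr[mid]=12 -> 12 > 8, search left half
lo=0, hi=3, mid=1, arr[mid]=3 -> 3 < 8, search right half
lo=2, hi=3, mid=2, arr[mid]=4 -> 4 < 8, search right half
lo=3, hi=3, mid=3, arr[mid]=8 -> Found target at index 3!

Binary search finds 8 at index 3 after 4 comparisons. The search repeatedly halves the search space by comparing with the middle element.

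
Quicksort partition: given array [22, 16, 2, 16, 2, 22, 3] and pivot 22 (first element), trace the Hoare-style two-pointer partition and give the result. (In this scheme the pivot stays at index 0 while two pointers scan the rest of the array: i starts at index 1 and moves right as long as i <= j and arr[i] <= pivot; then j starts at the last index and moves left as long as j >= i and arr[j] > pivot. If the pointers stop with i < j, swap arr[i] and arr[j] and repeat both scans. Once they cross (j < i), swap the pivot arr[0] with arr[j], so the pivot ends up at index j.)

Hoare-style two-pointer partition with pivot = 22:

Initial array: [22, 16, 2, 16, 2, 22, 3]

Pointers start at i = 1, j = 6.
i ends at 7, j ends at 6: the pointers have crossed (j < i), so scanning stops.

Swap pivot arr[0] with arr[6] to place pivot at position 6: [3, 16, 2, 16, 2, 22, 22]
Pivot position: 6

After partitioning with pivot 22, the array becomes [3, 16, 2, 16, 2, 22, 22]. The pivot is placed at index 6. All elements to the left of the pivot are <= 22, and all elements to the right are > 22.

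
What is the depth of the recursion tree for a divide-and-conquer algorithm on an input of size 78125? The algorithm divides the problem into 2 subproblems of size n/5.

For divide and conquer with division factor 5:

Problem sizes at each level:
Level 0: 78125
Level 1: 15625
Level 2: 3125
Level 3: 625
Level 4: 125
Level 5: 25
Level 6: 5
Level 7: 1

The root is level 0 and the size-1 base case is level 7 (the tree spans levels 0 through 7, i.e. 8 levels counting the root), so the depth is the number of divisions: log_5(78125) = 7

The recursion tree depth is log_5(78125) = 7. At each level, the problem size is divided by 5, so it takes 7 divisions to reduce to a base case of size 1. The algorithm makes 2 recursive calls at each level.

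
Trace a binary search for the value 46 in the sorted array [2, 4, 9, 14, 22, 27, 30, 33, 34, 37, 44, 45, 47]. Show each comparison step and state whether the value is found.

Binary search for 46 in [2, 4, 9, 14, 22, 27, 30, 33, 34, 37, 44, 45, 47]:

lo=0, hi=12, mid=6, arr[mid]=30 -> 30 < 46, search right half
lo=7, hi=12, mid=9, arr[mid]=37 -> 37 < 46, search right half
lo=10, hi=12, mid=11, arr[mid]=45 -> 45 < 46, search right half
lo=12, hi=12, mid=12, arr[mid]=47 -> 47 > 46, search left half
lo=12 > hi=11, target 46 not found

Binary search determines that 46 is not in the array after 4 comparisons. The search space was exhausted without finding the target.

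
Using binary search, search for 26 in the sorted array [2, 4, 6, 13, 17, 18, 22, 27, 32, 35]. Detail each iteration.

Binary search for 26 in [2, 4, 6, 13, 17, 18, 22, 27, 32, 35]:

lo=0, hi=9, mid=4, arr[mid]=17 -> 17 < 26, search right half
lo=5, hi=9, mid=7, arr[mid]=27 -> 27 > 26, search left half
lo=5, hi=6, mid=5, arr[mid]=18 -> 18 < 26, search right half
lo=6, hi=6, mid=6, arr[mid]=22 -> 22 < 26, search right half
lo=7 > hi=6, target 26 not found

Binary search determines that 26 is not in the array after 4 comparisons. The search space was exhausted without finding the target.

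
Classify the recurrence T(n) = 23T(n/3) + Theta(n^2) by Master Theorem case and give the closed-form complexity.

Master Theorem for T(n) = 23T(n/3) + O(n^2):

a = 23, b = 3, c = 2
log_b(a) = log_3(23) = 2.8540

Case 1: c = 2 < log_3(23) = 2.8540
T(n) = O(n^(log_3 23))

For T(n) = 23T(n/3) + O(n^2): log_3(23) = 2.8540. This is Case 1 of the Master Theorem (c < log_b(a), work dominated by leaves), giving O(n^(log_3 23)).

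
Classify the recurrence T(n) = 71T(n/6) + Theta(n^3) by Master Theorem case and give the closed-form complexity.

Master Theorem for T(n) = 71T(n/6) + O(n^3):

a = 71, b = 6, c = 3
log_b(a) = log_6(71) = 2.3790

Case 3: c = 3 > log_6(71) = 2.3790
T(n) = O(n^3) = O(n^3)

For T(n) = 71T(n/6) + O(n^3): log_6(71) = 2.3790. This is Case 3 of the Master Theorem (c > log_b(a), work dominated by root), giving O(n^3).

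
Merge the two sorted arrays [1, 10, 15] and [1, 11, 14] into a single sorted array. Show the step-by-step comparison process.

Merging process:

Compare 1 vs 1: take 1 from left. Merged: [1]
Compare 10 vs 1: take 1 from right. Merged: [1, 1]
Compare 10 vs 11: take 10 from left. Merged: [1, 1, 10]
Compare 15 vs 11: take 11 from right. Merged: [1, 1, 10, 11]
Compare 15 vs 14: take 14 from right. Merged: [1, 1, 10, 11, 14]
Append remaining from left: [15]. Merged: [1, 1, 10, 11, 14, 15]

Final merged array: [1, 1, 10, 11, 14, 15]
Total comparisons: 5

The merged array is [1, 1, 10, 11, 14, 15], requiring 5 comparisons. The merge step runs in O(n) time where n is the total number of elements.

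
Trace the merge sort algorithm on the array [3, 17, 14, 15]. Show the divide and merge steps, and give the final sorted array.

Merge sort trace:

Split: [3, 17, 14, 15] -> [3, 17] and [14, 15]
  Split: [3, 17] -> [3] and [17]
  Merge: [3] + [17] -> [3, 17]
  Split: [14, 15] -> [14] and [15]
  Merge: [14] + [15] -> [14, 15]
Merge: [3, 17] + [14, 15] -> [3, 14, 15, 17]

Final sorted array: [3, 14, 15, 17]

The merge sort proceeds by recursively splitting the array and merging sorted halves.
After all merges, the sorted array is [3, 14, 15, 17].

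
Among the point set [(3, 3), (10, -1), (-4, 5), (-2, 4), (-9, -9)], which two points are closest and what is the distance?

Computing all pairwise distances among 5 points:

d((3, 3), (10, -1)) = 8.0623
d((3, 3), (-4, 5)) = 7.2801
d((3, 3), (-2, 4)) = 5.099
d((3, 3), (-9, -9)) = 16.9706
d((10, -1), (-4, 5)) = 15.2315
d((10, -1), (-2, 4)) = 13.0
d((10, -1), (-9, -9)) = 20.6155
d((-4, 5), (-2, 4)) = 2.2361 <-- minimum
d((-4, 5), (-9, -9)) = 14.8661
d((-2, 4), (-9, -9)) = 14.7648

Closest pair: (-4, 5) and (-2, 4) with distance 2.2361

The closest pair is (-4, 5) and (-2, 4) with Euclidean distance 2.2361. For 5 points, brute-force pairwise comparison is shown above. For large n, the divide-and-conquer algorithm (sort by x, recurse on halves, check the dividing strip) achieves O(n log n).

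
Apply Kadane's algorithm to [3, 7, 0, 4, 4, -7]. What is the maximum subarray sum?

Using Kadane's algorithm on [3, 7, 0, 4, 4, -7]:

Scanning through the array:
Position 1 (value 7): max_ending_here = 10, max_so_far = 10
Position 2 (value 0): max_ending_here = 10, max_so_far = 10
Position 3 (value 4): max_ending_here = 14, max_so_far = 14
Position 4 (value 4): max_ending_here = 18, max_so_far = 18
Position 5 (value -7): max_ending_here = 11, max_so_far = 18

Maximum subarray: [3, 7, 0, 4, 4]
Maximum sum: 18

The maximum subarray is [3, 7, 0, 4, 4] with sum 18. This subarray runs from index 0 to index 4.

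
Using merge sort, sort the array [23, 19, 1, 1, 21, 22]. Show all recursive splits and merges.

Merge sort trace:

Split: [23, 19, 1, 1, 21, 22] -> [23, 19, 1] and [1, 21, 22]
  Split: [23, 19, 1] -> [23] and [19, 1]
    Split: [19, 1] -> [19] and [1]
    Merge: [19] + [1] -> [1, 19]
  Merge: [23] + [1, 19] -> [1, 19, 23]
  Split: [1, 21, 22] -> [1] and [21, 22]
    Split: [21, 22] -> [21] and [22]
    Merge: [21] + [22] -> [21, 22]
  Merge: [1] + [21, 22] -> [1, 21, 22]
Merge: [1, 19, 23] + [1, 21, 22] -> [1, 1, 19, 21, 22, 23]

Final sorted array: [1, 1, 19, 21, 22, 23]

The merge sort proceeds by recursively splitting the array and merging sorted halves.
After all merges, the sorted array is [1, 1, 19, 21, 22, 23].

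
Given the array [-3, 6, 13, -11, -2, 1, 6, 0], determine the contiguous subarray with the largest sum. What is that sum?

Using Kadane's algorithm on [-3, 6, 13, -11, -2, 1, 6, 0]:

Scanning through the array:
Position 1 (value 6): max_ending_here = 6, max_so_far = 6
Position 2 (value 13): max_ending_here = 19, max_so_far = 19
Position 3 (value -11): max_ending_here = 8, max_so_far = 19
Position 4 (value -2): max_ending_here = 6, max_so_far = 19
Position 5 (value 1): max_ending_here = 7, max_so_far = 19
Position 6 (value 6): max_ending_here = 13, max_so_far = 19
Position 7 (value 0): max_ending_here = 13, max_so_far = 19

Maximum subarray: [6, 13]
Maximum sum: 19

The maximum subarray is [6, 13] with sum 19. This subarray runs from index 1 to index 2.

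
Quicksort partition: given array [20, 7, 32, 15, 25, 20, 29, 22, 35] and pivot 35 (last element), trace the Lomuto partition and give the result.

Lomuto partition with pivot = 35:

Initial array: [20, 7, 32, 15, 25, 20, 29, 22, 35]

arr[0]=20 <= 35: swap with position 0, array becomes [20, 7, 32, 15, 25, 20, 29, 22, 35]
arr[1]=7 <= 35: swap with position 1, array becomes [20, 7, 32, 15, 25, 20, 29, 22, 35]
arr[2]=32 <= 35: swap with position 2, array becomes [20, 7, 32, 15, 25, 20, 29, 22, 35]
arr[3]=15 <= 35: swap with position 3, array becomes [20, 7, 32, 15, 25, 20, 29, 22, 35]
arr[4]=25 <= 35: swap with position 4, array becomes [20, 7, 32, 15, 25, 20, 29, 22, 35]
arr[5]=20 <= 35: swap with position 5, array becomes [20, 7, 32, 15, 25, 20, 29, 22, 35]
arr[6]=29 <= 35: swap with position 6, array becomes [20, 7, 32, 15, 25, 20, 29, 22, 35]
arr[7]=22 <= 35: swap with position 7, array becomes [20, 7, 32, 15, 25, 20, 29, 22, 35]

Place pivot at position 8: [20, 7, 32, 15, 25, 20, 29, 22, 35]
Pivot position: 8

After partitioning with pivot 35, the array becomes [20, 7, 32, 15, 25, 20, 29, 22, 35]. The pivot is placed at index 8. All elements to the left of the pivot are <= 35, and all elements to the right are > 35.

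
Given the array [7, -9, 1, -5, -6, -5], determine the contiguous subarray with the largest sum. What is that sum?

Using Kadane's algorithm on [7, -9, 1, -5, -6, -5]:

Scanning through the array:
Position 1 (value -9): max_ending_here = -2, max_so_far = 7
Position 2 (value 1): max_ending_here = 1, max_so_far = 7
Position 3 (value -5): max_ending_here = -4, max_so_far = 7
Position 4 (value -6): max_ending_here = -6, max_so_far = 7
Position 5 (value -5): max_ending_here = -5, max_so_far = 7

Maximum subarray: [7]
Maximum sum: 7

The maximum subarray is [7] with sum 7. This subarray runs from index 0 to index 0.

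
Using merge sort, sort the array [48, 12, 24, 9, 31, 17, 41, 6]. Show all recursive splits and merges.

Merge sort trace:

Split: [48, 12, 24, 9, 31, 17, 41, 6] -> [48, 12, 24, 9] and [31, 17, 41, 6]
  Split: [48, 12, 24, 9] -> [48, 12] and [24, 9]
    Split: [48, 12] -> [48] and [12]
    Merge: [48] + [12] -> [12, 48]
    Split: [24, 9] -> [24] and [9]
    Merge: [24] + [9] -> [9, 24]
  Merge: [12, 48] + [9, 24] -> [9, 12, 24, 48]
  Split: [31, 17, 41, 6] -> [31, 17] and [41, 6]
    Split: [31, 17] -> [31] and [17]
    Merge: [31] + [17] -> [17, 31]
    Split: [41, 6] -> [41] and [6]
    Merge: [41] + [6] -> [6, 41]
  Merge: [17, 31] + [6, 41] -> [6, 17, 31, 41]
Merge: [9, 12, 24, 48] + [6, 17, 31, 41] -> [6, 9, 12, 17, 24, 31, 41, 48]

Final sorted array: [6, 9, 12, 17, 24, 31, 41, 48]

The merge sort proceeds by recursively splitting the array and merging sorted halves.
After all merges, the sorted array is [6, 9, 12, 17, 24, 31, 41, 48].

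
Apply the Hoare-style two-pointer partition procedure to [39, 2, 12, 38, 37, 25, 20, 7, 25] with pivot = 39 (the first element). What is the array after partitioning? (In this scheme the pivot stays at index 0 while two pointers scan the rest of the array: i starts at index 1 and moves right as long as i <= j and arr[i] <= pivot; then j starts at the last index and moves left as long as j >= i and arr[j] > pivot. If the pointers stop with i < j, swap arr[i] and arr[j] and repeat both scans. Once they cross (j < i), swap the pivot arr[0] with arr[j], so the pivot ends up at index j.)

Hoare-style two-pointer partition with pivot = 39:

Initial array: [39, 2, 12, 38, 37, 25, 20, 7, 25]

Pointers start at i = 1, j = 8.
i ends at 9, j ends at 8: the pointers have crossed (j < i), so scanning stops.

Swap pivot arr[0] with arr[8] to place pivot at position 8: [25, 2, 12, 38, 37, 25, 20, 7, 39]
Pivot position: 8

After partitioning with pivot 39, the array becomes [25, 2, 12, 38, 37, 25, 20, 7, 39]. The pivot is placed at index 8. All elements to the left of the pivot are <= 39, and all elements to the right are > 39.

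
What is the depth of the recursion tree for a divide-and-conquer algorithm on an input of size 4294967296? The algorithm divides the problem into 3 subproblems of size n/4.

For divide and conquer with division factor 4:

Problem sizes at each level:
Level 0: 4294967296
Level 1: 1073741824
Level 2: 268435456
Level 3: 67108864
Level 4: 16777216
Level 5: 4194304
Level 6: 1048576
Level 7: 262144
Level 8: 65536
Level 9: 16384
Level 10: 4096
Level 11: 1024
Level 12: 256
Level 13: 64
Level 14: 16
Level 15: 4
Level 16: 1

The root is level 0 and the size-1 base case is level 16 (the tree spans levels 0 through 16, i.e. 17 levels counting the root), so the depth is the number of divisions: log_4(4294967296) = 16

The recursion tree depth is log_4(4294967296) = 16. At each level, the problem size is divided by 4, so it takes 16 divisions to reduce to a base case of size 1. The algorithm makes 3 recursive calls at each level.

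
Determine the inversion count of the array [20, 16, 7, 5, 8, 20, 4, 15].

Finding inversions in [20, 16, 7, 5, 8, 20, 4, 15]:

(0, 1): arr[0]=20 > arr[1]=16
(0, 2): arr[0]=20 > arr[2]=7
(0, 3): arr[0]=20 > arr[3]=5
(0, 4): arr[0]=20 > arr[4]=8
(0, 6): arr[0]=20 > arr[6]=4
(0, 7): arr[0]=20 > arr[7]=15
(1, 2): arr[1]=16 > arr[2]=7
(1, 3): arr[1]=16 > arr[3]=5
(1, 4): arr[1]=16 > arr[4]=8
(1, 6): arr[1]=16 > arr[6]=4
(1, 7): arr[1]=16 > arr[7]=15
(2, 3): arr[2]=7 > arr[3]=5
(2, 6): arr[2]=7 > arr[6]=4
(3, 6): arr[3]=5 > arr[6]=4
(4, 6): arr[4]=8 > arr[6]=4
(5, 6): arr[5]=20 > arr[6]=4
(5, 7): arr[5]=20 > arr[7]=15

Total inversions: 17

The array has 17 inversion(s): (0,1), (0,2), (0,3), (0,4), (0,6), (0,7), (1,2), (1,3), (1,4), (1,6), (1,7), (2,3), (2,6), (3,6), (4,6), (5,6), (5,7). Each pair (i,j) satisfies i < j and arr[i] > arr[j].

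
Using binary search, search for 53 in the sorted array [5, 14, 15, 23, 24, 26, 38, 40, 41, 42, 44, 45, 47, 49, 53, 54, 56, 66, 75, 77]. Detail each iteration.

Binary search for 53 in [5, 14, 15, 23, 24, 26, 38, 40, 41, 42, 44, 45, 47, 49, 53, 54, 56, 66, 75, 77]:

lo=0, hi=19, mid=9, arr[mid]=42 -> 42 < 53, search right half
lo=10, hi=19, mid=14, arr[mid]=53 -> Found target at index 14!

Binary search finds 53 at index 14 after 2 comparisons. The search repeatedly halves the search space by comparing with the middle element.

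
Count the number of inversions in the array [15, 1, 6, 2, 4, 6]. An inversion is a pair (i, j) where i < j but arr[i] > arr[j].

Finding inversions in [15, 1, 6, 2, 4, 6]:

(0, 1): arr[0]=15 > arr[1]=1
(0, 2): arr[0]=15 > arr[2]=6
(0, 3): arr[0]=15 > arr[3]=2
(0, 4): arr[0]=15 > arr[4]=4
(0, 5): arr[0]=15 > arr[5]=6
(2, 3): arr[2]=6 > arr[3]=2
(2, 4): arr[2]=6 > arr[4]=4

Total inversions: 7

The array has 7 inversion(s): (0,1), (0,2), (0,3), (0,4), (0,5), (2,3), (2,4). Each pair (i,j) satisfies i < j and arr[i] > arr[j].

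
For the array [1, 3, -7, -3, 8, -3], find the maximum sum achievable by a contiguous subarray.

Using Kadane's algorithm on [1, 3, -7, -3, 8, -3]:

Scanning through the array:
Position 1 (value 3): max_ending_here = 4, max_so_far = 4
Position 2 (value -7): max_ending_here = -3, max_so_far = 4
Position 3 (value -3): max_ending_here = -3, max_so_far = 4
Position 4 (value 8): max_ending_here = 8, max_so_far = 8
Position 5 (value -3): max_ending_here = 5, max_so_far = 8

Maximum subarray: [8]
Maximum sum: 8

The maximum subarray is [8] with sum 8. This subarray runs from index 4 to index 4.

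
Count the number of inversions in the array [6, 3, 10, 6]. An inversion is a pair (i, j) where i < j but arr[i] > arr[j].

Finding inversions in [6, 3, 10, 6]:

(0, 1): arr[0]=6 > arr[1]=3
(2, 3): arr[2]=10 > arr[3]=6

Total inversions: 2

The array has 2 inversion(s): (0,1), (2,3). Each pair (i,j) satisfies i < j and arr[i] > arr[j].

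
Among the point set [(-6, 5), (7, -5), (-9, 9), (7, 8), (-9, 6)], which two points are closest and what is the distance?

Computing all pairwise distances among 5 points:

d((-6, 5), (7, -5)) = 16.4012
d((-6, 5), (-9, 9)) = 5.0
d((-6, 5), (7, 8)) = 13.3417
d((-6, 5), (-9, 6)) = 3.1623
d((7, -5), (-9, 9)) = 21.2603
d((7, -5), (7, 8)) = 13.0
d((7, -5), (-9, 6)) = 19.4165
d((-9, 9), (7, 8)) = 16.0312
d((-9, 9), (-9, 6)) = 3.0 <-- minimum
d((7, 8), (-9, 6)) = 16.1245

Closest pair: (-9, 9) and (-9, 6) with distance 3.0

The closest pair is (-9, 9) and (-9, 6) with Euclidean distance 3.0. For 5 points, brute-force pairwise comparison is shown above. For large n, the divide-and-conquer algorithm (sort by x, recurse on halves, check the dividing strip) achieves O(n log n).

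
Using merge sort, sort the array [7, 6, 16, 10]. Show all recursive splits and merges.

Merge sort trace:

Split: [7, 6, 16, 10] -> [7, 6] and [16, 10]
  Split: [7, 6] -> [7] and [6]
  Merge: [7] + [6] -> [6, 7]
  Split: [16, 10] -> [16] and [10]
  Merge: [16] + [10] -> [10, 16]
Merge: [6, 7] + [10, 16] -> [6, 7, 10, 16]

Final sorted array: [6, 7, 10, 16]

The merge sort proceeds by recursively splitting the array and merging sorted halves.
After all merges, the sorted array is [6, 7, 10, 16].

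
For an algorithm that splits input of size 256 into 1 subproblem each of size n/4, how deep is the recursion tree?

For divide and conquer with division factor 4:

Problem sizes at each level:
Level 0: 256
Level 1: 64
Level 2: 16
Level 3: 4
Level 4: 1

The root is level 0 and the size-1 base case is level 4 (the tree spans levels 0 through 4, i.e. 5 levels counting the root), so the depth is the number of divisions: log_4(256) = 4

The recursion tree depth is log_4(256) = 4. At each level, the problem size is divided by 4, so it takes 4 divisions to reduce to a base case of size 1. The algorithm makes 1 recursive call at each level.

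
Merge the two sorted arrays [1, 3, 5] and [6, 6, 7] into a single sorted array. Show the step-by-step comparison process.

Merging process:

Compare 1 vs 6: take 1 from left. Merged: [1]
Compare 3 vs 6: take 3 from left. Merged: [1, 3]
Compare 5 vs 6: take 5 from left. Merged: [1, 3, 5]
Append remaining from right: [6, 6, 7]. Merged: [1, 3, 5, 6, 6, 7]

Final merged array: [1, 3, 5, 6, 6, 7]
Total comparisons: 3

The merged array is [1, 3, 5, 6, 6, 7], requiring 3 comparisons. The merge step runs in O(n) time where n is the total number of elements.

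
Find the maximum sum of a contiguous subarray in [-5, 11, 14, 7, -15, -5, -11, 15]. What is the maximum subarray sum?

Using Kadane's algorithm on [-5, 11, 14, 7, -15, -5, -11, 15]:

Scanning through the array:
Position 1 (value 11): max_ending_here = 11, max_so_far = 11
Position 2 (value 14): max_ending_here = 25, max_so_far = 25
Position 3 (value 7): max_ending_here = 32, max_so_far = 32
Position 4 (value -15): max_ending_here = 17, max_so_far = 32
Position 5 (value -5): max_ending_here = 12, max_so_far = 32
Position 6 (value -11): max_ending_here = 1, max_so_far = 32
Position 7 (value 15): max_ending_here = 16, max_so_far = 32

Maximum subarray: [11, 14, 7]
Maximum sum: 32

The maximum subarray is [11, 14, 7] with sum 32. This subarray runs from index 1 to index 3.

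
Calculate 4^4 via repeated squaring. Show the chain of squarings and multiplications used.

Computing 4^4 by squaring (build up from 4^1; each line after the first costs one multiplication):

4^1 = 4
4^2 = (4^1)^2 = 4^2 = 16
4^4 = (4^2)^2 = 16^2 = 256

Result: 256
Multiplications needed: 2 (2 lines after 4^1)

4^4 = 256. Using exponentiation by squaring, this requires 2 multiplications. The key idea: if the exponent is even, square the half-power; if odd, multiply by the base once.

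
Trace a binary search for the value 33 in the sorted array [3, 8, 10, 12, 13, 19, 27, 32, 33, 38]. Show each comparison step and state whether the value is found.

Binary search for 33 in [3, 8, 10, 12, 13, 19, 27, 32, 33, 38]:

lo=0, hi=9, mid=4, arr[mid]=13 -> 13 < 33, search right half
lo=5, hi=9, mid=7, arr[mid]=32 -> 32 < 33, search right half
lo=8, hi=9, mid=8, arr[mid]=33 -> Found target at index 8!

Binary search finds 33 at index 8 after 3 comparisons. The search repeatedly halves the search space by comparing with the middle element.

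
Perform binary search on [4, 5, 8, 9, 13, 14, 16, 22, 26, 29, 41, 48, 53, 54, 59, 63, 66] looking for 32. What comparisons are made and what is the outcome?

Binary search for 32 in [4, 5, 8, 9, 13, 14, 16, 22, 26, 29, 41, 48, 53, 54, 59, 63, 66]:

lo=0, hi=16, mid=8, arr[mid]=26 -> 26 < 32, search right half
lo=9, hi=16, mid=12, arr[mid]=53 -> 53 > 32, search left half
lo=9, hi=11, mid=10, arr[mid]=41 -> 41 > 32, search left half
lo=9, hi=9, mid=9, arr[mid]=29 -> 29 < 32, search right half
lo=10 > hi=9, target 32 not found

Binary search determines that 32 is not in the array after 4 comparisons. The search space was exhausted without finding the target.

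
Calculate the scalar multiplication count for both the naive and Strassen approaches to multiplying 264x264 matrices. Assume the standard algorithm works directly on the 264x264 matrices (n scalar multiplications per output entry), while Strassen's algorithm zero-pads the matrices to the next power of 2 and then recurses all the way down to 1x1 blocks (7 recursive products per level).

Matrix multiplication for 264x264 matrices:

Strassen's algorithm requires power-of-2 dimensions. Pad 264x264 to 512x512 (next power of 2).

Standard algorithm: 264^3 = 18399744 multiplications
Strassen's algorithm: 7^(log2(512)) = 7^9 = 40353607 multiplications
Difference: 18399744 - 40353607 = -21953863 (Strassen uses MORE here due to padding overhead — for small or just-over-power-of-2 n, padding can outweigh the per-level savings)

Standard: 18399744 multiplications (264^3). Strassen: 40353607 multiplications (7^9, after padding to 512x512). Strassen reduces 8 recursive multiplications to 7 at each level.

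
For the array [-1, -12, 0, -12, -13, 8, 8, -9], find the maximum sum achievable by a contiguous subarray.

Using Kadane's algorithm on [-1, -12, 0, -12, -13, 8, 8, -9]:

Scanning through the array:
Position 1 (value -12): max_ending_here = -12, max_so_far = -1
Position 2 (value 0): max_ending_here = 0, max_so_far = 0
Position 3 (value -12): max_ending_here = -12, max_so_far = 0
Position 4 (value -13): max_ending_here = -13, max_so_far = 0
Position 5 (value 8): max_ending_here = 8, max_so_far = 8
Position 6 (value 8): max_ending_here = 16, max_so_far = 16
Position 7 (value -9): max_ending_here = 7, max_so_far = 16

Maximum subarray: [8, 8]
Maximum sum: 16

The maximum subarray is [8, 8] with sum 16. This subarray runs from index 5 to index 6.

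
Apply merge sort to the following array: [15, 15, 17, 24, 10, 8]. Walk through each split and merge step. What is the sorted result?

Merge sort trace:

Split: [15, 15, 17, 24, 10, 8] -> [15, 15, 17] and [24, 10, 8]
  Split: [15, 15, 17] -> [15] and [15, 17]
    Split: [15, 17] -> [15] and [17]
    Merge: [15] + [17] -> [15, 17]
  Merge: [15] + [15, 17] -> [15, 15, 17]
  Split: [24, 10, 8] -> [24] and [10, 8]
    Split: [10, 8] -> [10] and [8]
    Merge: [10] + [8] -> [8, 10]
  Merge: [24] + [8, 10] -> [8, 10, 24]
Merge: [15, 15, 17] + [8, 10, 24] -> [8, 10, 15, 15, 17, 24]

Final sorted array: [8, 10, 15, 15, 17, 24]

The merge sort proceeds by recursively splitting the array and merging sorted halves.
After all merges, the sorted array is [8, 10, 15, 15, 17, 24].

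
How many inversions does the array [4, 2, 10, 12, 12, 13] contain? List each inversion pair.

Finding inversions in [4, 2, 10, 12, 12, 13]:

(0, 1): arr[0]=4 > arr[1]=2

Total inversions: 1

The array has 1 inversion(s): (0,1). Each pair (i,j) satisfies i < j and arr[i] > arr[j].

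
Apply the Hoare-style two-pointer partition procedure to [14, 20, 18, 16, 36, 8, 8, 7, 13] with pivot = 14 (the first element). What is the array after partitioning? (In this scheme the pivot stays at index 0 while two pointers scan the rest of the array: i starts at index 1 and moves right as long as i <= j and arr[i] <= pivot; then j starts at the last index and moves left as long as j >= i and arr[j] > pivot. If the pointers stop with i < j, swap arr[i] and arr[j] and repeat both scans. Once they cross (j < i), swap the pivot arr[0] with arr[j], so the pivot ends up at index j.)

Hoare-style two-pointer partition with pivot = 14:

Initial array: [14, 20, 18, 16, 36, 8, 8, 7, 13]

Pointers start at i = 1, j = 8.
i stops at index 1 (arr[1]=20 > 14), j stops at index 8 (arr[8]=13 <= 14): swap arr[1] and arr[8], array becomes [14, 13, 18, 16, 36, 8, 8, 7, 20]
i stops at index 2 (arr[2]=18 > 14), j stops at index 7 (arr[7]=7 <= 14): swap arr[2] and arr[7], array becomes [14, 13, 7, 16, 36, 8, 8, 18, 20]
i stops at index 3 (arr[3]=16 > 14), j stops at index 6 (arr[6]=8 <= 14): swap arr[3] and arr[6], array becomes [14, 13, 7, 8, 36, 8, 16, 18, 20]
i stops at index 4 (arr[4]=36 > 14), j stops at index 5 (arr[5]=8 <= 14): swap arr[4] and arr[5], array becomes [14, 13, 7, 8, 8, 36, 16, 18, 20]
i ends at 5, j ends at 4: the pointers have crossed (j < i), so scanning stops.

Swap pivot arr[0] with arr[4] to place pivot at position 4: [8, 13, 7, 8, 14, 36, 16, 18, 20]
Pivot position: 4

After partitioning with pivot 14, the array becomes [8, 13, 7, 8, 14, 36, 16, 18, 20]. The pivot is placed at index 4. All elements to the left of the pivot are <= 14, and all elements to the right are > 14.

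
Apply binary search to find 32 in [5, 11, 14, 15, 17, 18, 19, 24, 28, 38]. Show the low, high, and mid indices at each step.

Binary search for 32 in [5, 11, 14, 15, 17, 18, 19, 24, 28, 38]:

lo=0, hi=9, mid=4, arr[mid]=17 -> 17 < 32, search right half
lo=5, hi=9, mid=7, arr[mid]=24 -> 24 < 32, search right half
lo=8, hi=9, mid=8, arr[mid]=28 -> 28 < 32, search right half
lo=9, hi=9, mid=9, arr[mid]=38 -> 38 > 32, search left half
lo=9 > hi=8, target 32 not found

Binary search determines that 32 is not in the array after 4 comparisons. The search space was exhausted without finding the target.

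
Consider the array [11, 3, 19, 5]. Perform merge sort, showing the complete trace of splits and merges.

Merge sort trace:

Split: [11, 3, 19, 5] -> [11, 3] and [19, 5]
  Split: [11, 3] -> [11] and [3]
  Merge: [11] + [3] -> [3, 11]
  Split: [19, 5] -> [19] and [5]
  Merge: [19] + [5] -> [5, 19]
Merge: [3, 11] + [5, 19] -> [3, 5, 11, 19]

Final sorted array: [3, 5, 11, 19]

The merge sort proceeds by recursively splitting the array and merging sorted halves.
After all merges, the sorted array is [3, 5, 11, 19].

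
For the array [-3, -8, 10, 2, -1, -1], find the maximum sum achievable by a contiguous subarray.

Using Kadane's algorithm on [-3, -8, 10, 2, -1, -1]:

Scanning through the array:
Position 1 (value -8): max_ending_here = -8, max_so_far = -3
Position 2 (value 10): max_ending_here = 10, max_so_far = 10
Position 3 (value 2): max_ending_here = 12, max_so_far = 12
Position 4 (value -1): max_ending_here = 11, max_so_far = 12
Position 5 (value -1): max_ending_here = 10, max_so_far = 12

Maximum subarray: [10, 2]
Maximum sum: 12

The maximum subarray is [10, 2] with sum 12. This subarray runs from index 2 to index 3.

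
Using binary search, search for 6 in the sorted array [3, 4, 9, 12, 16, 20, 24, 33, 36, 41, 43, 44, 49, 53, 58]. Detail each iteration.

Binary search for 6 in [3, 4, 9, 12, 16, 20, 24, 33, 36, 41, 43, 44, 49, 53, 58]:

lo=0, hi=14, mid=7, arr[mid]=33 -> 33 > 6, search left half
lo=0, hi=6, mid=3, arr[mid]=12 -> 12 > 6, search left half
lo=0, hi=2, mid=1, arr[mid]=4 -> 4 < 6, search right half
lo=2, hi=2, mid=2, arr[mid]=9 -> 9 > 6, search left half
lo=2 > hi=1, target 6 not found

Binary search determines that 6 is not in the array after 4 comparisons. The search space was exhausted without finding the target.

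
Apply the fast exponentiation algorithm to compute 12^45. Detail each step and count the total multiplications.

Computing 12^45 by squaring (build up from 12^1; each line after the first costs one multiplication):

12^1 = 12
12^2 = (12^1)^2 = 12^2 = 144
12^4 = (12^2)^2 = 144^2 = 20736
12^5 = 12 * 12^4 = 12 * 20736 = 248832
12^10 = (12^5)^2 = 248832^2 = 61917364224
12^11 = 12 * 12^10 = 12 * 61917364224 = 743008370688
12^22 = (12^11)^2 = 743008370688^2 = 552061438912436417593344
12^44 = (12^22)^2 = 552061438912436417593344^2 = 304771832334069766392840191887919236168953102336
12^45 = 12 * 12^44 = 12 * 304771832334069766392840191887919236168953102336 = 3657261988008837196714082302655030834027437228032

Result: 3657261988008837196714082302655030834027437228032
Multiplications needed: 8 (8 lines after 12^1)

12^45 = 3657261988008837196714082302655030834027437228032. Using exponentiation by squaring, this requires 8 multiplications. The key idea: if the exponent is even, square the half-power; if odd, multiply by the base once.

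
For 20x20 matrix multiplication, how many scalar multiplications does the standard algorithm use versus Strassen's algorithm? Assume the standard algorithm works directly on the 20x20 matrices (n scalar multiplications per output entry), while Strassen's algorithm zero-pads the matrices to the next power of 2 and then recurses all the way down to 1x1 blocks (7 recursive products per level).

Matrix multiplication for 20x20 matrices:

Strassen's algorithm requires power-of-2 dimensions. Pad 20x20 to 32x32 (next power of 2).

Standard algorithm: 20^3 = 8000 multiplications
Strassen's algorithm: 7^(log2(32)) = 7^5 = 16807 multiplications
Difference: 8000 - 16807 = -8807 (Strassen uses MORE here due to padding overhead — for small or just-over-power-of-2 n, padding can outweigh the per-level savings)

Standard: 8000 multiplications (20^3). Strassen: 16807 multiplications (7^5, after padding to 32x32). Strassen reduces 8 recursive multiplications to 7 at each level.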